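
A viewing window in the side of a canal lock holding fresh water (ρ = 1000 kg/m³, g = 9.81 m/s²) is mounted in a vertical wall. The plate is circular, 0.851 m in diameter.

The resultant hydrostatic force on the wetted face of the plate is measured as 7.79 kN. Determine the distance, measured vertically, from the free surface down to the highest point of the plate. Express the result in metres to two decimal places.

d_top ≈ 0.97 m

γ = ρg = 1000 × 9.81 = 9810 N/m³ = 9.81 kN/m³.
A = π(0.4255)² = 0.568786 m².
From F = γ·h_c·A, the centroid depth is h_c = 7.79/(9.81 × 0.568786) = 1.39611 m.
The centroid is at the centre, 0.4255 m below the top of the plate, so the highest point sits at h_top = 1.39611 − 0.4255 = 0.97061 m below the surface.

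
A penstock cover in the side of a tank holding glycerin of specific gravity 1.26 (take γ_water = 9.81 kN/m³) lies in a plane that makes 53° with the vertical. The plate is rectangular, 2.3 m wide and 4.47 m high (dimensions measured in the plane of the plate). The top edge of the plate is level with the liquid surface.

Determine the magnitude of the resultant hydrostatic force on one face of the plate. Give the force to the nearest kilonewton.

γ = 1.26 × 9.81 = 12.3606 kN/m³.
The plate makes 53° with the vertical, i.e. θ = 90° − 53° = 37° to the horizontal. Measuring y along the incline from the free-surface line, vertical depth h = y·sinθ with sinθ = 0.601815.
The centroid lies 4.47/2 = 2.235 m below the top edge, so y_c = 2.235 m and h_c = 2.235 × 0.601815 = 1.34506 m.
A = 2.3 × 4.47 = 10.281 m².
Resultant F = γ·h_c·A = 12.3606 × 1.34506 × 10.281 = 170.929 kN.

F ≈ 171 kN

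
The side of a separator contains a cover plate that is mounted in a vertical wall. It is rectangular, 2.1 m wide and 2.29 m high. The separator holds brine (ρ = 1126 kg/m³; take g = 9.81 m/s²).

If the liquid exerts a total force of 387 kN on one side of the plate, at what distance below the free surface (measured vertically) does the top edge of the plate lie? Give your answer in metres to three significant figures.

d_top ≈ 6.14 m

γ = ρg = 1126 × 9.81 / 1000 = 11.04606 kN/m³.
A = 2.1 × 2.29 = 4.809 m².
From F = γ·h_c·A, the centroid depth is h_c = 387/(11.04606 × 4.809) = 7.28532 m.
The centroid lies 2.29/2 = 1.145 m below the top edge, so the top edge sits at h_top = 7.28532 − 1.145 = 6.14032 m below the surface.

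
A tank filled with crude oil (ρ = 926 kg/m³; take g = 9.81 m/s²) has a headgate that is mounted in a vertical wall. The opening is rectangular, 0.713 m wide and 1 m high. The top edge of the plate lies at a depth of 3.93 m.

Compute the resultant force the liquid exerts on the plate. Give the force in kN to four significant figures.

γ = ρg = 926 × 9.81 / 1000 = 9.08406 kN/m³.
The centroid lies 1/2 = 0.5 m below the top edge, so the centroid depth is h_c = 3.93 + 0.5 = 4.43 m.
A = 0.713 × 1 = 0.713 m².
Resultant F = γ·h_c·A = 9.08406 × 4.43 × 0.713 = 28.6928 kN.

F ≈ 28.69 kN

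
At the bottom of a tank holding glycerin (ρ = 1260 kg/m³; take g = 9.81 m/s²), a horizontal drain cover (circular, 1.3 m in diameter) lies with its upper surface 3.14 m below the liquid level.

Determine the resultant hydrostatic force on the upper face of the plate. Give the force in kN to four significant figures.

F ≈ 51.52 kN

γ = ρg = 1260 × 9.81 / 1000 = 12.3606 kN/m³.
The plate is horizontal, so pressure is uniform at p = γ·h = 12.3606 × 3.14 = 38.8123 kN/m².
A = π(0.65)² = 1.32732 m².
F = p·A = 38.8123 × 1.32732 = 51.5163 kN.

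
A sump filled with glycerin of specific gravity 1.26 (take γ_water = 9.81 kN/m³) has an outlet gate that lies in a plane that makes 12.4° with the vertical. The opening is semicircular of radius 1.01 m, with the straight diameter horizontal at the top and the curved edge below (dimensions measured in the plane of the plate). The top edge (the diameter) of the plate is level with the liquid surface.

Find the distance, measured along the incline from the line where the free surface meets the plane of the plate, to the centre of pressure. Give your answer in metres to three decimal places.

y_p = 0.595 m

γ = 1.26 × 9.81 = 12.3606 kN/m³.
The plate makes 12.4° with the vertical, i.e. θ = 90° − 12.4° = 77.6° to the horizontal. Measuring y along the incline from the free-surface line, vertical depth h = y·sinθ with sinθ = 0.976672.
The centroid of a semicircle lies 4r/(3π) = 0.428657 m from the diameter, here below the top edge, so y_c = 0.428657 m and h_c = 0.428657 × 0.976672 = 0.418657 m.
A = πr²/2 = π × 1.01²/2 = 1.60237 m².
Resultant F = γ·h_c·A = 12.3606 × 0.418657 × 1.60237 = 8.29203 kN.
I_c = (π/8 − 8/(9π))·r⁴ = 0.109757 × 1.01⁴ = 0.114214 m⁴.
Centre of pressure: y_p = y_c + I_c/(y_c·A) = 0.428657 + 0.114214/(0.428657 × 1.60237) = 0.428657 + 0.166283 = 0.59494 m along the plane.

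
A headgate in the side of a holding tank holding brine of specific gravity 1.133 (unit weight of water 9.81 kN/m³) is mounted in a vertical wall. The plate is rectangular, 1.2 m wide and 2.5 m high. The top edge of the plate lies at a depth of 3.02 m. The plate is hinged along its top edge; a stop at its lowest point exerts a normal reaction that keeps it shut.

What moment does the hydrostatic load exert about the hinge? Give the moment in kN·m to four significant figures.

γ = 1.133 × 9.81 = 11.11473 kN/m³.
The centroid lies 2.5/2 = 1.25 m below the top edge, so the centroid depth is h_c = 3.02 + 1.25 = 4.27 m.
A = 1.2 × 2.5 = 3 m².
Resultant F = γ·h_c·A = 11.11473 × 4.27 × 3 = 142.38 kN.
I_c = b·h³/12 = 1.2 × 2.5³/12 = 1.5625 m⁴.
Centre of pressure: y_p = y_c + I_c/(y_c·A) = 4.27 + 1.5625/(4.27 × 3) = 4.27 + 0.121975 = 4.39197 m along the plane.
The resultant acts 1.25 + 0.121975 = 1.37197 m (along the plate) below the hinge at the top edge, so the moment about the hinge is M = F × 1.37197 = 142.38 × 1.37197 = 195.341 kN·m.

M ≈ 195.3 kN·m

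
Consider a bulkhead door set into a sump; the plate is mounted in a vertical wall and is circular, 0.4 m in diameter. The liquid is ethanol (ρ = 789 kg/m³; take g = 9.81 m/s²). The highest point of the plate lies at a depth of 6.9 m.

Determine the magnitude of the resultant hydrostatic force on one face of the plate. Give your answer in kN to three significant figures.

γ = ρg = 789 × 9.81 / 1000 = 7.74009 kN/m³.
The centroid is at the centre, 0.2 m below the top of the plate, so the centroid depth is h_c = 6.9 + 0.2 = 7.1 m.
A = π(0.2)² = 0.125664 m².
Resultant F = γ·h_c·A = 7.74009 × 7.1 × 0.125664 = 6.90582 kN.

F ≈ 6.91 kN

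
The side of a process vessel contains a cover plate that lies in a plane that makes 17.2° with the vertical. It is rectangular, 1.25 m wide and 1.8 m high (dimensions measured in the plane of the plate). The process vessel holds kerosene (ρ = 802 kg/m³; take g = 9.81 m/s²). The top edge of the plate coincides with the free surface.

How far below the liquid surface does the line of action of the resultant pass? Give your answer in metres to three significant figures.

γ = ρg = 802 × 9.81 / 1000 = 7.86762 kN/m³.
The plate makes 17.2° with the vertical, i.e. θ = 90° − 17.2° = 72.8° to the horizontal. Measuring y along the incline from the free-surface line, vertical depth h = y·sinθ with sinθ = 0.955278.
The centroid lies 1.8/2 = 0.9 m below the top edge, so y_c = 0.9 m and h_c = 0.9 × 0.955278 = 0.85975 m.
A = 1.25 × 1.8 = 2.25 m².
Resultant F = γ·h_c·A = 7.86762 × 0.85975 × 2.25 = 15.2194 kN.
I_c = b·h³/12 = 1.25 × 1.8³/12 = 0.6075 m⁴.
Centre of pressure: y_p = y_c + I_c/(y_c·A) = 0.9 + 0.6075/(0.9 × 2.25) = 0.9 + 0.3 = 1.2 m along the plane.
Vertically, h_p = y_p·sinθ = 1.2 × 0.955278 = 1.14633 m.

h_p = 1.15 m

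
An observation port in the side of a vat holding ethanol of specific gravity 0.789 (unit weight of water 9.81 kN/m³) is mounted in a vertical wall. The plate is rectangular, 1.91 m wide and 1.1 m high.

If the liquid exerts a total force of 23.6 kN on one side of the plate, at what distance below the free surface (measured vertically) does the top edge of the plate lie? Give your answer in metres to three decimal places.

d_top ≈ 0.901 m

γ = 0.789 × 9.81 = 7.74009 kN/m³.
A = 1.91 × 1.1 = 2.101 m².
From F = γ·h_c·A, the centroid depth is h_c = 23.6/(7.74009 × 2.101) = 1.45124 m.
The centroid lies 1.1/2 = 0.55 m below the top edge, so the top edge sits at h_top = 1.45124 − 0.55 = 0.90124 m below the surface.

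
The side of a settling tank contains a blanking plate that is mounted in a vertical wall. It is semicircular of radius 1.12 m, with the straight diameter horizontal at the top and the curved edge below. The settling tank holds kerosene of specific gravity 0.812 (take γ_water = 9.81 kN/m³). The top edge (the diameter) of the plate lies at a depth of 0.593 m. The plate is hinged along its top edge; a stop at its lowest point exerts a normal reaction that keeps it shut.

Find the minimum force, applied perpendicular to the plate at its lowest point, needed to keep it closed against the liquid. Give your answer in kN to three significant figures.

P ≈ 8.35 kN

γ = 0.812 × 9.81 = 7.96572 kN/m³.
The centroid of a semicircle lies 4r/(3π) = 0.475343 m from the diameter, here below the top edge, so the centroid depth is h_c = 0.593 + 0.475343 = 1.06834 m.
A = πr²/2 = π × 1.12²/2 = 1.97041 m².
Resultant F = γ·h_c·A = 7.96572 × 1.06834 × 1.97041 = 16.7684 kN.
I_c = (π/8 − 8/(9π))·r⁴ = 0.109757 × 1.12⁴ = 0.172705 m⁴.
Centre of pressure: y_p = y_c + I_c/(y_c·A) = 1.06834 + 0.172705/(1.06834 × 1.97041) = 1.06834 + 0.0820425 = 1.15038 m along the plane.
The resultant acts 0.475343 + 0.0820425 = 0.557385 m (along the plate) below the hinge at the top edge, so the moment about the hinge is M = F × 0.557385 = 16.7684 × 0.557385 = 9.34645 kN·m.
A normal force at the bottom, 1.12 m from the hinge, must supply this moment: P = 9.34645/1.12 = 8.34504 kN.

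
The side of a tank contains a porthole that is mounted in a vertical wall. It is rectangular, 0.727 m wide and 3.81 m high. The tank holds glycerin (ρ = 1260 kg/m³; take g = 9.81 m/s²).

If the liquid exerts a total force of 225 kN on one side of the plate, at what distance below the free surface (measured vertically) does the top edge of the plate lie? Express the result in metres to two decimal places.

d_top ≈ 4.67 m

γ = ρg = 1260 × 9.81 / 1000 = 12.3606 kN/m³.
A = 0.727 × 3.81 = 2.76987 m².
From F = γ·h_c·A, the centroid depth is h_c = 225/(12.3606 × 2.76987) = 6.57179 m.
The centroid lies 3.81/2 = 1.905 m below the top edge, so the top edge sits at h_top = 6.57179 − 1.905 = 4.66679 m below the surface.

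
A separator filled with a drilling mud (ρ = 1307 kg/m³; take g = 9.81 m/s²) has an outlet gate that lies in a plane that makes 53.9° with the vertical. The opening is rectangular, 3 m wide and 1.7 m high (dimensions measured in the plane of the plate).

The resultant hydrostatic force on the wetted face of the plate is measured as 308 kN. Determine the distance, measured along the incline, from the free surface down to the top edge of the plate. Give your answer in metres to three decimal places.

γ = ρg = 1307 × 9.81 / 1000 = 12.82167 kN/m³.
A = 3 × 1.7 = 5.1 m².
From F = γ·h_c·A, the centroid depth is h_c = 308/(12.82167 × 5.1) = 4.71016 m.
The plate makes 53.9° with the vertical, i.e. θ = 90° − 53.9° = 36.1° to the horizontal. Measuring y along the incline from the free-surface line, vertical depth h = y·sinθ with sinθ = 0.589196.
Along the incline, y_c = h_c/sinθ = 4.71016/0.589196 = 7.99422 m.
The centroid lies 1.7/2 = 0.85 m below the top edge, so the top edge sits at y_top = 7.99422 − 0.85 = 7.14422 m along the incline.

y_top ≈ 7.144 m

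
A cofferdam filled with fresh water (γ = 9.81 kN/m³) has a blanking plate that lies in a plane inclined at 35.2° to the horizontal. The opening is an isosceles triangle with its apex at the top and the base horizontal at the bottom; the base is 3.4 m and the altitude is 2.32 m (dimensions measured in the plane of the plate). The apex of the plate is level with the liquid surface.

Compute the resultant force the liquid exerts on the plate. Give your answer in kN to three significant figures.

F ≈ 34.5 kN

γ = 9.81 kN/m³.
Let θ = 35.2° be the plate's angle to the horizontal; measure y along the incline from where the plane meets the free surface. Vertical depth h = y·sinθ with sinθ = 0.576432.
With the apex up, the centroid sits 2h/3 = 2 × 2.32/3 = 1.54667 m below the apex, so y_c = 1.54667 m and h_c = 1.54667 × 0.576432 = 0.89155 m.
A = ½ × 3.4 × 2.32 = 3.944 m².
Resultant F = γ·h_c·A = 9.81 × 0.89155 × 3.944 = 34.4946 kN.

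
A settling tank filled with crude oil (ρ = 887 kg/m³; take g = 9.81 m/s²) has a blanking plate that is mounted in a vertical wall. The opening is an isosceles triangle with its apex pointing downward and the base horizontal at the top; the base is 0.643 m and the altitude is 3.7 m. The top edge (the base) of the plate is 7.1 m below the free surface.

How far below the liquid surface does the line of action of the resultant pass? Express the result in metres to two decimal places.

h_p = 8.42 m

γ = ρg = 887 × 9.81 / 1000 = 8.70147 kN/m³.
With the apex down, the centroid sits h/3 = 3.7/3 = 1.23333 m below the base (the top edge), so the centroid depth is h_c = 7.1 + 1.23333 = 8.33333 m.
A = ½ × 0.643 × 3.7 = 1.18955 m².
Resultant F = γ·h_c·A = 8.70147 × 8.33333 × 1.18955 = 86.2569 kN.
I_c = b·h³/36 = 0.643 × 3.7³/36 = 0.904719 m⁴.
Centre of pressure: y_p = y_c + I_c/(y_c·A) = 8.33333 + 0.904719/(8.33333 × 1.18955) = 8.33333 + 0.0912667 = 8.4246 m along the plane.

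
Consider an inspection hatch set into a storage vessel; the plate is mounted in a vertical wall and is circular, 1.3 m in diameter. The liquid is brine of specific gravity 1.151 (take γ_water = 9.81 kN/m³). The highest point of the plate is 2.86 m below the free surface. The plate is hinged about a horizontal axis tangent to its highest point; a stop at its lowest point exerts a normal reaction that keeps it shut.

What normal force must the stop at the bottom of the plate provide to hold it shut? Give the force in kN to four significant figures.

P ≈ 27.52 kN

γ = 1.151 × 9.81 = 11.29131 kN/m³.
The centroid is at the centre, 0.65 m below the top of the plate, so the centroid depth is h_c = 2.86 + 0.65 = 3.51 m.
A = π(0.65)² = 1.32732 m².
Resultant F = γ·h_c·A = 11.29131 × 3.51 × 1.32732 = 52.605 kN.
I_c = πr⁴/4 = π × 0.65⁴/4 = 0.140198 m⁴.
Centre of pressure: y_p = y_c + I_c/(y_c·A) = 3.51 + 0.140198/(3.51 × 1.32732) = 3.51 + 0.0300926 = 3.54009 m along the plane.
The resultant acts 0.65 + 0.0300926 = 0.680093 m (along the plate) below the hinge at the top edge, so the moment about the hinge is M = F × 0.680093 = 52.605 × 0.680093 = 35.7763 kN·m.
A normal force at the bottom, 1.3 m from the hinge, must supply this moment: P = 35.7763/1.3 = 27.5202 kN.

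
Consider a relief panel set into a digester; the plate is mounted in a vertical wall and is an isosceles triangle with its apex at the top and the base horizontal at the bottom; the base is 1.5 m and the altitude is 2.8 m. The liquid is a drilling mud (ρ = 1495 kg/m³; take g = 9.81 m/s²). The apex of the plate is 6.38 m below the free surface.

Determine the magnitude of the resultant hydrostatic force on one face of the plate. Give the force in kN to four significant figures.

γ = ρg = 1495 × 9.81 / 1000 = 14.66595 kN/m³.
With the apex up, the centroid sits 2h/3 = 2 × 2.8/3 = 1.86667 m below the apex, so the centroid depth is h_c = 6.38 + 1.86667 = 8.24667 m.
A = ½ × 1.5 × 2.8 = 2.1 m².
Resultant F = γ·h_c·A = 14.66595 × 8.24667 × 2.1 = 253.985 kN.

F ≈ 254.0 kN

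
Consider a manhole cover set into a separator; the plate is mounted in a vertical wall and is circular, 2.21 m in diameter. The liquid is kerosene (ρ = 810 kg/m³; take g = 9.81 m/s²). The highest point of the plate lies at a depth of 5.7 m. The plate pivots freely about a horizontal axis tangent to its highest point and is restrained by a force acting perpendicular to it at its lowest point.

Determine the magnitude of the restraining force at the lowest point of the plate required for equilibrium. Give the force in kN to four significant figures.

P ≈ 107.9 kN

γ = ρg = 810 × 9.81 / 1000 = 7.9461 kN/m³.
The centroid is at the centre, 1.105 m below the top of the plate, so the centroid depth is h_c = 5.7 + 1.105 = 6.805 m.
A = π(1.105)² = 3.83596 m².
Resultant F = γ·h_c·A = 7.9461 × 6.805 × 3.83596 = 207.423 kN.
I_c = πr⁴/4 = π × 1.105⁴/4 = 1.17095 m⁴.
Centre of pressure: y_p = y_c + I_c/(y_c·A) = 6.805 + 1.17095/(6.805 × 3.83596) = 6.805 + 0.0448576 = 6.84986 m along the plane.
The resultant acts 1.105 + 0.0448576 = 1.14986 m (along the plate) below the hinge at the top edge, so the moment about the hinge is M = F × 1.14986 = 207.423 × 1.14986 = 238.507 kN·m.
A normal force at the bottom, 2.21 m from the hinge, must supply this moment: P = 238.507/2.21 = 107.922 kN.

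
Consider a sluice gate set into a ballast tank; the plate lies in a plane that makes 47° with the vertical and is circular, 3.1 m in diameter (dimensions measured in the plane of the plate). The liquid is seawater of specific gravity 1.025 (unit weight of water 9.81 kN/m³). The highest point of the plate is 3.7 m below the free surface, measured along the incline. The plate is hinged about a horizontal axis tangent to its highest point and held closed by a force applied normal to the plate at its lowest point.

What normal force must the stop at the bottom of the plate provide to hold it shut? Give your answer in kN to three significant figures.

γ = 1.025 × 9.81 = 10.05525 kN/m³.
The plate makes 47° with the vertical, i.e. θ = 90° − 47° = 43° to the horizontal. Measuring y along the incline from the free-surface line, vertical depth h = y·sinθ with sinθ = 0.681998.
The centroid is at the centre, 1.55 m below the top of the plate, so y_c = 3.7 + 1.55 = 5.25 m and h_c = 5.25 × 0.681998 = 3.58049 m.
A = π(1.55)² = 7.54768 m².
Resultant F = γ·h_c·A = 10.05525 × 3.58049 × 7.54768 = 271.737 kN.
I_c = πr⁴/4 = π × 1.55⁴/4 = 4.53332 m⁴.
Centre of pressure: y_p = y_c + I_c/(y_c·A) = 5.25 + 4.53332/(5.25 × 7.54768) = 5.25 + 0.114405 = 5.3644 m along the plane.
The resultant acts 1.55 + 0.114405 = 1.66441 m (along the plate) below the hinge at the top edge, so the moment about the hinge is M = F × 1.66441 = 271.737 × 1.66441 = 452.282 kN·m.
A normal force at the bottom, 3.1 m from the hinge, must supply this moment: P = 452.282/3.1 = 145.897 kN.

P ≈ 146 kN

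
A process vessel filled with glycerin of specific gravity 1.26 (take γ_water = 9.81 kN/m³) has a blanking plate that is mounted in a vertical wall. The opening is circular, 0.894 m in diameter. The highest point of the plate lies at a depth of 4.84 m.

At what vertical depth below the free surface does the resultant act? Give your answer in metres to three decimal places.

γ = 1.26 × 9.81 = 12.3606 kN/m³.
The centroid is at the centre, 0.447 m below the top of the plate, so the centroid depth is h_c = 4.84 + 0.447 = 5.287 m.
A = π(0.447)² = 0.627718 m².
Resultant F = γ·h_c·A = 12.3606 × 5.287 × 0.627718 = 41.0217 kN.
I_c = πr⁴/4 = π × 0.447⁴/4 = 0.031356 m⁴.
Centre of pressure: y_p = y_c + I_c/(y_c·A) = 5.287 + 0.031356/(5.287 × 0.627718) = 5.287 + 0.00944815 = 5.29645 m along the plane.

h_p = 5.296 m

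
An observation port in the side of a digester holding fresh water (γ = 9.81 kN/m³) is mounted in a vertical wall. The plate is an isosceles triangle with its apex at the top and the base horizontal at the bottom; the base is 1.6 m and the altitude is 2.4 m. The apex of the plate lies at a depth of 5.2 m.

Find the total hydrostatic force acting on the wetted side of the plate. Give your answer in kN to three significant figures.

F ≈ 128 kN

γ = 9.81 kN/m³.
With the apex up, the centroid sits 2h/3 = 2 × 2.4/3 = 1.6 m below the apex, so the centroid depth is h_c = 5.2 + 1.6 = 6.8 m.
A = ½ × 1.6 × 2.4 = 1.92 m².
Resultant F = γ·h_c·A = 9.81 × 6.8 × 1.92 = 128.079 kN.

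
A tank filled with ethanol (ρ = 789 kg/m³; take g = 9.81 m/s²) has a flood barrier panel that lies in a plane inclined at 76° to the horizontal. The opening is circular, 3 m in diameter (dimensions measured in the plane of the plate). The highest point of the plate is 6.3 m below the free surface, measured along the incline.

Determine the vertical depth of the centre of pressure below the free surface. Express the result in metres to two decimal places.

h_p = 7.64 m

γ = ρg = 789 × 9.81 / 1000 = 7.74009 kN/m³.
Let θ = 76° be the plate's angle to the horizontal; measure y along the incline from where the plane meets the free surface. Vertical depth h = y·sinθ with sinθ = 0.970296.
The centroid is at the centre, 1.5 m below the top of the plate, so y_c = 6.3 + 1.5 = 7.8 m and h_c = 7.8 × 0.970296 = 7.56831 m.
A = π(1.5)² = 7.06858 m².
Resultant F = γ·h_c·A = 7.74009 × 7.56831 × 7.06858 = 414.073 kN.
I_c = πr⁴/4 = π × 1.5⁴/4 = 3.97608 m⁴.
Centre of pressure: y_p = y_c + I_c/(y_c·A) = 7.8 + 3.97608/(7.8 × 7.06858) = 7.8 + 0.0721155 = 7.87212 m along the plane.
Vertically, h_p = y_p·sinθ = 7.87212 × 0.970296 = 7.63829 m.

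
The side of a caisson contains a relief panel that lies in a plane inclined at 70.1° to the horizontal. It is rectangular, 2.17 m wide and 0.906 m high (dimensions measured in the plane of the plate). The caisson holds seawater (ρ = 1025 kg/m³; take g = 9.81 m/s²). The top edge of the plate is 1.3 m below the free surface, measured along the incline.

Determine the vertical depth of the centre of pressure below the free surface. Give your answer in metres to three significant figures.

γ = ρg = 1025 × 9.81 / 1000 = 10.05525 kN/m³.
Let θ = 70.1° be the plate's angle to the horizontal; measure y along the incline from where the plane meets the free surface. Vertical depth h = y·sinθ with sinθ = 0.940288.
The centroid lies 0.906/2 = 0.453 m below the top edge, so y_c = 1.3 + 0.453 = 1.753 m and h_c = 1.753 × 0.940288 = 1.64832 m.
A = 2.17 × 0.906 = 1.96602 m².
Resultant F = γ·h_c·A = 10.05525 × 1.64832 × 1.96602 = 32.5853 kN.
I_c = b·h³/12 = 2.17 × 0.906³/12 = 0.134482 m⁴.
Centre of pressure: y_p = y_c + I_c/(y_c·A) = 1.753 + 0.134482/(1.753 × 1.96602) = 1.753 + 0.0390206 = 1.79202 m along the plane.
Vertically, h_p = y_p·sinθ = 1.79202 × 0.940288 = 1.68501 m.

h_p = 1.69 m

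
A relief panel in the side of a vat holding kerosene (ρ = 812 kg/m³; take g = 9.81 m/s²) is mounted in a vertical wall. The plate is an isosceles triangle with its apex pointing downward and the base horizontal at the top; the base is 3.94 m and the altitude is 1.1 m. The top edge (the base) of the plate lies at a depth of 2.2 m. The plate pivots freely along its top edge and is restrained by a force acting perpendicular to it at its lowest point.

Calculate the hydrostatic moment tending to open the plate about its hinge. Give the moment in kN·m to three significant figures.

M ≈ 17.4 kN·m

γ = ρg = 812 × 9.81 / 1000 = 7.96572 kN/m³.
With the apex down, the centroid sits h/3 = 1.1/3 = 0.366667 m below the base (the top edge), so the centroid depth is h_c = 2.2 + 0.366667 = 2.56667 m.
A = ½ × 3.94 × 1.1 = 2.167 m².
Resultant F = γ·h_c·A = 7.96572 × 2.56667 × 2.167 = 44.3051 kN.
I_c = b·h³/36 = 3.94 × 1.1³/36 = 0.145671 m⁴.
Centre of pressure: y_p = y_c + I_c/(y_c·A) = 2.56667 + 0.145671/(2.56667 × 2.167) = 2.56667 + 0.0261905 = 2.59286 m along the plane.
The resultant acts 0.366667 + 0.0261905 = 0.392858 m (along the plate) below the hinge at the top edge, so the moment about the hinge is M = F × 0.392858 = 44.3051 × 0.392858 = 17.4056 kN·m.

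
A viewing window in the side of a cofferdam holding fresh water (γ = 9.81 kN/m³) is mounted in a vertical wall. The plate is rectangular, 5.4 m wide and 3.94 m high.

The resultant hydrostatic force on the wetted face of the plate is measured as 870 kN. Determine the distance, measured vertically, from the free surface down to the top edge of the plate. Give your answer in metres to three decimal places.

γ = 9.81 kN/m³.
A = 5.4 × 3.94 = 21.276 m².
From F = γ·h_c·A, the centroid depth is h_c = 870/(9.81 × 21.276) = 4.16831 m.
The centroid lies 3.94/2 = 1.97 m below the top edge, so the top edge sits at h_top = 4.16831 − 1.97 = 2.19831 m below the surface.

d_top ≈ 2.198 m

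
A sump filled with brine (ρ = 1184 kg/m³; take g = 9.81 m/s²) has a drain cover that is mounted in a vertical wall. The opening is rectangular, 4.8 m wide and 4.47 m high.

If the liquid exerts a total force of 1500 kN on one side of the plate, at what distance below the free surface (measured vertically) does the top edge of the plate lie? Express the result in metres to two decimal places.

d_top ≈ 3.78 m

γ = ρg = 1184 × 9.81 / 1000 = 11.61504 kN/m³.
A = 4.8 × 4.47 = 21.456 m².
From F = γ·h_c·A, the centroid depth is h_c = 1500/(11.61504 × 21.456) = 6.01896 m.
The centroid lies 4.47/2 = 2.235 m below the top edge, so the top edge sits at h_top = 6.01896 − 2.235 = 3.78396 m below the surface.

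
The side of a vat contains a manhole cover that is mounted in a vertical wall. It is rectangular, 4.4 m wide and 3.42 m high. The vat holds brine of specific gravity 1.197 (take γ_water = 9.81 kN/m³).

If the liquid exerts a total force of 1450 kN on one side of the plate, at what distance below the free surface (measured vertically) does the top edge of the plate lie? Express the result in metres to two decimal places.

γ = 1.197 × 9.81 = 11.74257 kN/m³.
A = 4.4 × 3.42 = 15.048 m².
From F = γ·h_c·A, the centroid depth is h_c = 1450/(11.74257 × 15.048) = 8.2059 m.
The centroid lies 3.42/2 = 1.71 m below the top edge, so the top edge sits at h_top = 8.2059 − 1.71 = 6.4959 m below the surface.

d_top ≈ 6.50 m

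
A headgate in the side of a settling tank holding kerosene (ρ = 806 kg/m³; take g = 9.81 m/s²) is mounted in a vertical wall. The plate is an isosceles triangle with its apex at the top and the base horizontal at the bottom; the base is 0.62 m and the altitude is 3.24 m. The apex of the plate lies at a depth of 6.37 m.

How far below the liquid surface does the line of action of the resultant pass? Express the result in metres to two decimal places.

γ = ρg = 806 × 9.81 / 1000 = 7.90686 kN/m³.
With the apex up, the centroid sits 2h/3 = 2 × 3.24/3 = 2.16 m below the apex, so the centroid depth is h_c = 6.37 + 2.16 = 8.53 m.
A = ½ × 0.62 × 3.24 = 1.0044 m².
Resultant F = γ·h_c·A = 7.90686 × 8.53 × 1.0044 = 67.7423 kN.
I_c = b·h³/36 = 0.62 × 3.24³/36 = 0.585766 m⁴.
Centre of pressure: y_p = y_c + I_c/(y_c·A) = 8.53 + 0.585766/(8.53 × 1.0044) = 8.53 + 0.0683704 = 8.59837 m along the plane.

h_p = 8.60 m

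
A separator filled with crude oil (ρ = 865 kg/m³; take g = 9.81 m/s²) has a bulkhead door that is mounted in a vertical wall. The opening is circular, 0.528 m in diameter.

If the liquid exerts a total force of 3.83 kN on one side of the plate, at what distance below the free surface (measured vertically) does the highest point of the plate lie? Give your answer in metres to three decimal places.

γ = ρg = 865 × 9.81 / 1000 = 8.48565 kN/m³.
A = π(0.264)² = 0.218956 m².
From F = γ·h_c·A, the centroid depth is h_c = 3.83/(8.48565 × 0.218956) = 2.06137 m.
The centroid is at the centre, 0.264 m below the top of the plate, so the highest point sits at h_top = 2.06137 − 0.264 = 1.79737 m below the surface.

d_top ≈ 1.797 m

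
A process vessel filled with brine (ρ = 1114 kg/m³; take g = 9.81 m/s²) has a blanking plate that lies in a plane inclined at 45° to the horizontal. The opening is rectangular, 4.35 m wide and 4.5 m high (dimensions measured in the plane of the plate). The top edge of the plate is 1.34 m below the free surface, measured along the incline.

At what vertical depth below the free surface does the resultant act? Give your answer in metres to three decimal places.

h_p = 2.871 m

γ = ρg = 1114 × 9.81 / 1000 = 10.92834 kN/m³.
Let θ = 45° be the plate's angle to the horizontal; measure y along the incline from where the plane meets the free surface. Vertical depth h = y·sinθ with sinθ = 0.707107.
The centroid lies 4.5/2 = 2.25 m below the top edge, so y_c = 1.34 + 2.25 = 3.59 m and h_c = 3.59 × 0.707107 = 2.53851 m.
A = 4.35 × 4.5 = 19.575 m².
Resultant F = γ·h_c·A = 10.92834 × 2.53851 × 19.575 = 543.044 kN.
I_c = b·h³/12 = 4.35 × 4.5³/12 = 33.0328 m⁴.
Centre of pressure: y_p = y_c + I_c/(y_c·A) = 3.59 + 33.0328/(3.59 × 19.575) = 3.59 + 0.470056 = 4.06006 m along the plane.
Vertically, h_p = y_p·sinθ = 4.06006 × 0.707107 = 2.8709 m.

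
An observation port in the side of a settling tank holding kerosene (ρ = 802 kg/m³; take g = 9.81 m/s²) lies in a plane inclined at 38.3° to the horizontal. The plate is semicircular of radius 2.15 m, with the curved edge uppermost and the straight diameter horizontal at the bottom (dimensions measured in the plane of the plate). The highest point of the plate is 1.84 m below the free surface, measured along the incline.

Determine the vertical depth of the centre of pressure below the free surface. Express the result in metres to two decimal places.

γ = ρg = 802 × 9.81 / 1000 = 7.86762 kN/m³.
Let θ = 38.3° be the plate's angle to the horizontal; measure y along the incline from where the plane meets the free surface. Vertical depth h = y·sinθ with sinθ = 0.619779.
The centroid lies 4r/(3π) = 0.912488 m above the diameter, so r − 4r/(3π) = 2.15 − 0.912488 = 1.23751 m below the topmost point, so y_c = 1.84 + 1.23751 = 3.07751 m and h_c = 3.07751 × 0.619779 = 1.90738 m.
A = πr²/2 = π × 2.15²/2 = 7.26101 m².
Resultant F = γ·h_c·A = 7.86762 × 1.90738 × 7.26101 = 108.963 kN.
I_c = (π/8 − 8/(9π))·r⁴ = 0.109757 × 2.15⁴ = 2.34523 m⁴.
Centre of pressure: y_p = y_c + I_c/(y_c·A) = 3.07751 + 2.34523/(3.07751 × 7.26101) = 3.07751 + 0.104952 = 3.18246 m along the plane.
Vertically, h_p = y_p·sinθ = 3.18246 × 0.619779 = 1.97242 m.

h_p = 1.97 m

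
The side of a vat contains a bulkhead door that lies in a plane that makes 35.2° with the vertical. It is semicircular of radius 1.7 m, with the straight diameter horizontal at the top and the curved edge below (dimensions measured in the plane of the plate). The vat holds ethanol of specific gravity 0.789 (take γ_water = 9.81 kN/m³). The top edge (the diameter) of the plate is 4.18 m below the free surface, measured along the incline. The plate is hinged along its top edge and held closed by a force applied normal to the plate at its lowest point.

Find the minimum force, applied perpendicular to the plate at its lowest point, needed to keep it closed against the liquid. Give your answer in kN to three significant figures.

P ≈ 63.1 kN

γ = 0.789 × 9.81 = 7.74009 kN/m³.
The plate makes 35.2° with the vertical, i.e. θ = 90° − 35.2° = 54.8° to the horizontal. Measuring y along the incline from the free-surface line, vertical depth h = y·sinθ with sinθ = 0.817145.
The centroid of a semicircle lies 4r/(3π) = 0.721502 m from the diameter, here below the top edge, so y_c = 4.18 + 0.721502 = 4.9015 m and h_c = 4.9015 × 0.817145 = 4.00524 m.
A = πr²/2 = π × 1.7²/2 = 4.5396 m².
Resultant F = γ·h_c·A = 7.74009 × 4.00524 × 4.5396 = 140.732 kN.
I_c = (π/8 − 8/(9π))·r⁴ = 0.109757 × 1.7⁴ = 0.916701 m⁴.
Centre of pressure: y_p = y_c + I_c/(y_c·A) = 4.9015 + 0.916701/(4.9015 × 4.5396) = 4.9015 + 0.0411985 = 4.9427 m along the plane.
The resultant acts 0.721502 + 0.0411985 = 0.762701 m (along the plate) below the hinge at the top edge, so the moment about the hinge is M = F × 0.762701 = 140.732 × 0.762701 = 107.336 kN·m.
A normal force at the bottom, 1.7 m from the hinge, must supply this moment: P = 107.336/1.7 = 63.1388 kN.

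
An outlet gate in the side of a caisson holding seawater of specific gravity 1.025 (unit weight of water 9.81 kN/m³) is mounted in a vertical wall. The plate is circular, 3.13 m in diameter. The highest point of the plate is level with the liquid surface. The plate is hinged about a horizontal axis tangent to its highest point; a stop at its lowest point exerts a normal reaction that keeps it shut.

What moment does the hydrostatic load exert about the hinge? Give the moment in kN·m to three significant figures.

M ≈ 237 kN·m

γ = 1.025 × 9.81 = 10.05525 kN/m³.
The centroid is at the centre, 1.565 m below the top of the plate, so the centroid depth is h_c = 1.565 m.
A = π(1.565)² = 7.69447 m².
Resultant F = γ·h_c·A = 10.05525 × 1.565 × 7.69447 = 121.084 kN.
I_c = πr⁴/4 = π × 1.565⁴/4 = 4.71137 m⁴.
Centre of pressure: y_p = y_c + I_c/(y_c·A) = 1.565 + 4.71137/(1.565 × 7.69447) = 1.565 + 0.39125 = 1.95625 m along the plane.
The resultant acts 1.565 + 0.39125 = 1.95625 m (along the plate) below the hinge at the top edge, so the moment about the hinge is M = F × 1.95625 = 121.084 × 1.95625 = 236.871 kN·m.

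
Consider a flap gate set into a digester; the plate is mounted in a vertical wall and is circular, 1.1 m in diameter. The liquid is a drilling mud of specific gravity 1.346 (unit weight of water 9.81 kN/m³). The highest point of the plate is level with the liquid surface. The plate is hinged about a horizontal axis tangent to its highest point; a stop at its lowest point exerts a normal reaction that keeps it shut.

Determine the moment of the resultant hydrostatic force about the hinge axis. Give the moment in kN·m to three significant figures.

M ≈ 4.74 kN·m

γ = 1.346 × 9.81 = 13.20426 kN/m³.
The centroid is at the centre, 0.55 m below the top of the plate, so the centroid depth is h_c = 0.55 m.
A = π(0.55)² = 0.950332 m².
Resultant F = γ·h_c·A = 13.20426 × 0.55 × 0.950332 = 6.90164 kN.
I_c = πr⁴/4 = π × 0.55⁴/4 = 0.0718688 m⁴.
Centre of pressure: y_p = y_c + I_c/(y_c·A) = 0.55 + 0.0718688/(0.55 × 0.950332) = 0.55 + 0.1375 = 0.6875 m along the plane.
The resultant acts 0.55 + 0.1375 = 0.6875 m (along the plate) below the hinge at the top edge, so the moment about the hinge is M = F × 0.6875 = 6.90164 × 0.6875 = 4.74488 kN·m.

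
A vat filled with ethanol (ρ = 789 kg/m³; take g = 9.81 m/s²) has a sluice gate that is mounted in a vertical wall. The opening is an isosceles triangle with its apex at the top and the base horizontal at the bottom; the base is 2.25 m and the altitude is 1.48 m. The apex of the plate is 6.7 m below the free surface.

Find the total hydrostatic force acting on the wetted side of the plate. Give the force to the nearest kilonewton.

F ≈ 99 kN

γ = ρg = 789 × 9.81 / 1000 = 7.74009 kN/m³.
With the apex up, the centroid sits 2h/3 = 2 × 1.48/3 = 0.986667 m below the apex, so the centroid depth is h_c = 6.7 + 0.986667 = 7.68667 m.
A = ½ × 2.25 × 1.48 = 1.665 m².
Resultant F = γ·h_c·A = 7.74009 × 7.68667 × 1.665 = 99.06 kN.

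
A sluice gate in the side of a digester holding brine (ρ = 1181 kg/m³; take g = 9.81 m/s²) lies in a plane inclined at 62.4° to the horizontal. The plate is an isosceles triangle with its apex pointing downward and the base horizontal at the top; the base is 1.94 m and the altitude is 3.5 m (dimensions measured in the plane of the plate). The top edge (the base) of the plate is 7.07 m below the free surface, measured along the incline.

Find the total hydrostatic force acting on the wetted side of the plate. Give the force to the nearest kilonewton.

F ≈ 287 kN

γ = ρg = 1181 × 9.81 / 1000 = 11.58561 kN/m³.
Let θ = 62.4° be the plate's angle to the horizontal; measure y along the incline from where the plane meets the free surface. Vertical depth h = y·sinθ with sinθ = 0.886204.
With the apex down, the centroid sits h/3 = 3.5/3 = 1.16667 m below the base (the top edge), so y_c = 7.07 + 1.16667 = 8.23667 m and h_c = 8.23667 × 0.886204 = 7.29937 m.
A = ½ × 1.94 × 3.5 = 3.395 m².
Resultant F = γ·h_c·A = 11.58561 × 7.29937 × 3.395 = 287.107 kN.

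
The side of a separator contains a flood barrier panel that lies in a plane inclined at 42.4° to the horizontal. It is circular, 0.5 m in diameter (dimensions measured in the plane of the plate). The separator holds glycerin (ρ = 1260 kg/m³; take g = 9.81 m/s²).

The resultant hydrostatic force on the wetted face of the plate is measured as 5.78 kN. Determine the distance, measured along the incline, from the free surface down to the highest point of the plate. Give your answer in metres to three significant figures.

γ = ρg = 1260 × 9.81 / 1000 = 12.3606 kN/m³.
A = π(0.25)² = 0.19635 m².
From F = γ·h_c·A, the centroid depth is h_c = 5.78/(12.3606 × 0.19635) = 2.38154 m.
Let θ = 42.4° be the plate's angle to the horizontal; measure y along the incline from where the plane meets the free surface. Vertical depth h = y·sinθ with sinθ = 0.674302.
Along the incline, y_c = h_c/sinθ = 2.38154/0.674302 = 3.53186 m.
The centroid is at the centre, 0.25 m below the top of the plate, so the highest point sits at y_top = 3.53186 − 0.25 = 3.28186 m along the incline.

y_top ≈ 3.28 m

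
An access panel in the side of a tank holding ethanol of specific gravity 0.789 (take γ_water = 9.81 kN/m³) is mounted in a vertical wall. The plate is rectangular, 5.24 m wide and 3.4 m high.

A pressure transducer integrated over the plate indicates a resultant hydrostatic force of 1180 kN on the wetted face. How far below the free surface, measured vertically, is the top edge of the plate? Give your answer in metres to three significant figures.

d_top ≈ 6.86 m

γ = 0.789 × 9.81 = 7.74009 kN/m³.
A = 5.24 × 3.4 = 17.816 m².
From F = γ·h_c·A, the centroid depth is h_c = 1180/(7.74009 × 17.816) = 8.55708 m.
The centroid lies 3.4/2 = 1.7 m below the top edge, so the top edge sits at h_top = 8.55708 − 1.7 = 6.85708 m below the surface.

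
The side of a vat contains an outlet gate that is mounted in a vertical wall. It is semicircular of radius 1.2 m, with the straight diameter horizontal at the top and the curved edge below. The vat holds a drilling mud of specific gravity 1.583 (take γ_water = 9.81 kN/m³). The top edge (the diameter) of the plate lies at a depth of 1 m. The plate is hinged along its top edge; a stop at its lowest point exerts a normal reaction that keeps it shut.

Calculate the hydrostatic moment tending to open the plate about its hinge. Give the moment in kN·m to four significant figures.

γ = 1.583 × 9.81 = 15.52923 kN/m³.
The centroid of a semicircle lies 4r/(3π) = 0.509296 m from the diameter, here below the top edge, so the centroid depth is h_c = 1 + 0.509296 = 1.5093 m.
A = πr²/2 = π × 1.2²/2 = 2.26195 m².
Resultant F = γ·h_c·A = 15.52923 × 1.5093 × 2.26195 = 53.0162 kN.
I_c = (π/8 − 8/(9π))·r⁴ = 0.109757 × 1.2⁴ = 0.227592 m⁴.
Centre of pressure: y_p = y_c + I_c/(y_c·A) = 1.5093 + 0.227592/(1.5093 × 2.26195) = 1.5093 + 0.0666651 = 1.57597 m along the plane.
The resultant acts 0.509296 + 0.0666651 = 0.575961 m (along the plate) below the hinge at the top edge, so the moment about the hinge is M = F × 0.575961 = 53.0162 × 0.575961 = 30.5353 kN·m.

M ≈ 30.54 kN·m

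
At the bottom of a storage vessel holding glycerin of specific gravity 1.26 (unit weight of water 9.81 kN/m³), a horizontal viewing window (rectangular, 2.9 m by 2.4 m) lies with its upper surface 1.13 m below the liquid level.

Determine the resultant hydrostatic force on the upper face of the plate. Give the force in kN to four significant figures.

F ≈ 97.21 kN

γ = 1.26 × 9.81 = 12.3606 kN/m³.
The plate is horizontal, so pressure is uniform at p = γ·h = 12.3606 × 1.13 = 13.9675 kN/m².
A = 2.9 × 2.4 = 6.96 m².
F = p·A = 13.9675 × 6.96 = 97.2138 kN.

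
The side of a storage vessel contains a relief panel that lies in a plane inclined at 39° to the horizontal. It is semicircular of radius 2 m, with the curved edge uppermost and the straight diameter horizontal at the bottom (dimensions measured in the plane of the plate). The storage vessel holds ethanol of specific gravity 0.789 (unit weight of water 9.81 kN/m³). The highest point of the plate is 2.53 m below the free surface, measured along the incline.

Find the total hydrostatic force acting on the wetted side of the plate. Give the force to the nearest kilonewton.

F ≈ 113 kN

γ = 0.789 × 9.81 = 7.74009 kN/m³.
Let θ = 39° be the plate's angle to the horizontal; measure y along the incline from where the plane meets the free surface. Vertical depth h = y·sinθ with sinθ = 0.629320.
The centroid lies 4r/(3π) = 0.848826 m above the diameter, so r − 4r/(3π) = 2 − 0.848826 = 1.15117 m below the topmost point, so y_c = 2.53 + 1.15117 = 3.68117 m and h_c = 3.68117 × 0.629320 = 2.31663 m.
A = πr²/2 = π × 2²/2 = 6.28319 m².
Resultant F = γ·h_c·A = 7.74009 × 2.31663 × 6.28319 = 112.663 kN.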